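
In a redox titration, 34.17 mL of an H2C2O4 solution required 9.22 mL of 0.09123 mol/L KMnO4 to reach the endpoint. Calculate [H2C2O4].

0.0615 M

n(KMnO4) = 0.09123 x 0.009220 = 0.0008411 mol.
From the balanced equation, 2 mol KMnO4 reacts with 5 mol H2C2O4, so n(H2C2O4) = 0.0008411 x 5/2 = 0.002103 mol.
[H2C2O4] = 0.002103 / 0.03417 L = 0.0615 M.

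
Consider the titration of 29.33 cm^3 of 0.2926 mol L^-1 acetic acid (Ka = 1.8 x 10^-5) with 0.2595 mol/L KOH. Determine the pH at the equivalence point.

8.94

n(CH3COOH) = 0.2926 x 0.02933 = 0.008582 mol; V(KOH) at equivalence = 0.008582/0.2595 = 0.03307 L.
At equivalence all the acid is converted to CH3COO-; total volume = 0.02933 + 0.03307 = 0.06240 L, so [CH3COO-] = 0.008582/0.06240 = 0.1375 M.
Kb = Kw/Ka = 1.0e-14 / 1.8 x 10^-5 = 5.56e-10.
[OH^-] = sqrt(Kb x [CH3COO-]) = sqrt(5.56e-10 x 0.1375) = 8.74e-6 M.
pOH = 5.06, so pH = 14.00 - 5.06 = 8.94.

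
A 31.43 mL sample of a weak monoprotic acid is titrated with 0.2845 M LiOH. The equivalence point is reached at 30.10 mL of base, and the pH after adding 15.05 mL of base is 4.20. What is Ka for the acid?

6.3 x 10^-5

15.05 mL is half of the equivalence volume, so this is the half-equivalence point where [HA] = [A^-].
At half-equivalence pH = pKa, so pKa = 4.20.
Ka = 10^(-4.20) = 6.3 x 10^-5.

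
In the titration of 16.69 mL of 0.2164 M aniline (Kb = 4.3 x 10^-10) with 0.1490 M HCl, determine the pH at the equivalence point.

n(C6H5NH2) = 0.2164 x 0.01669 = 0.003612 mol; V(HCl) at equivalence = 0.003612/0.1490 = 0.02424 L.
At equivalence the base is fully converted to C6H5NH3+; total volume = 0.04093 L, so [C6H5NH3+] = 0.003612/0.04093 = 0.08824 M.
Ka(C6H5NH3+) = Kw/Kb = 1.0e-14 / 4.3 x 10^-10 = 2.33e-5.
[H^+] = sqrt(Ka x [C6H5NH3+]) = sqrt(2.33e-5 x 0.08824) = 0.00143 M.
pH = -log(0.00143) = 2.84.

2.84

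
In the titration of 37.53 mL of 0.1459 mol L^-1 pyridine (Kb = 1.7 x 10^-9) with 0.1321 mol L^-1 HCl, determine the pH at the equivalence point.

3.19

n(C5H5N) = 0.1459 x 0.03753 = 0.005476 mol; V(HCl) at equivalence = 0.005476/0.1321 = 0.04145 L.
At equivalence the base is fully converted to C5H5NH+; total volume = 0.07898 L, so [C5H5NH+] = 0.005476/0.07898 = 0.06933 M.
Ka(C5H5NH+) = Kw/Kb = 1.0e-14 / 1.7 x 10^-9 = 5.88e-6.
[H^+] = sqrt(Ka x [C5H5NH+]) = sqrt(5.88e-6 x 0.06933) = 0.000639 M.
pH = -log(0.000639) = 3.19.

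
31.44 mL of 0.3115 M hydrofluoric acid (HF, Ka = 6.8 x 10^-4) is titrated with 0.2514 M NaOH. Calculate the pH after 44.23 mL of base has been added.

12.24

n(acid) = 0.3115 x 0.03144 = 0.009794 mol; n(NaOH) added = 0.2514 x 0.04423 = 0.01112 mol.
Base is in excess by 0.01112 - 0.009794 = 0.001326 mol in a total volume of 0.07567 L.
[OH^-] = 0.001326/0.07567 = 0.01752 M, so pOH = 1.76 and pH = 14.00 - 1.76 = 12.24.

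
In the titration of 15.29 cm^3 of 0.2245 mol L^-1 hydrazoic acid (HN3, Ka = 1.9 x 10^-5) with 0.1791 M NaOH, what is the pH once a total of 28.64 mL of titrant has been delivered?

n(acid) = 0.2245 x 0.01529 = 0.003433 mol; n(NaOH) added = 0.1791 x 0.02864 = 0.005129 mol.
Base is in excess by 0.005129 - 0.003433 = 0.001697 mol in a total volume of 0.04393 L.
[OH^-] = 0.001697/0.04393 = 0.03863 M, so pOH = 1.41 and pH = 14.00 - 1.41 = 12.59.

12.59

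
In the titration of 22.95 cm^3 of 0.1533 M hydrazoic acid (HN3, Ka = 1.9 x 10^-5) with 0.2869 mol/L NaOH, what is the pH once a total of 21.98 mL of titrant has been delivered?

n(acid) = 0.1533 x 0.02295 = 0.003518 mol; n(NaOH) added = 0.2869 x 0.02198 = 0.006306 mol.
Base is in excess by 0.006306 - 0.003518 = 0.002788 mol in a total volume of 0.04493 L.
[OH^-] = 0.002788/0.04493 = 0.06205 M, so pOH = 1.21 and pH = 14.00 - 1.21 = 12.79.

12.79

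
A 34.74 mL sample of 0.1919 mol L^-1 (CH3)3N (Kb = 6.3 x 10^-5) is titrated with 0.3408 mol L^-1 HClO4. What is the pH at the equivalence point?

5.36

n((CH3)3N) = 0.1919 x 0.03474 = 0.006667 mol; V(HClO4) at equivalence = 0.006667/0.3408 = 0.01956 L.
At equivalence the base is fully converted to (CH3)3NH+; total volume = 0.05430 L, so [(CH3)3NH+] = 0.006667/0.05430 = 0.1228 M.
Ka((CH3)3NH+) = Kw/Kb = 1.0e-14 / 6.3 x 10^-5 = 1.59e-10.
[H^+] = sqrt(Ka x [(CH3)3NH+]) = sqrt(1.59e-10 x 0.1228) = 4.41e-6 M.
pH = -log(4.41e-6) = 5.36.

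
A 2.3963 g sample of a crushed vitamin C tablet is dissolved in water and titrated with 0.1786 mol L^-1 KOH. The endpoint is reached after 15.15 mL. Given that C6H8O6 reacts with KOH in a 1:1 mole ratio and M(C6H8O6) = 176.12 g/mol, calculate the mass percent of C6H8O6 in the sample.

19.9%

n(KOH) = 0.1786 x 0.01515 = 0.002706 mol.
n(C6H8O6) = 0.002706 / 1 = 0.002706 mol.
mass of C6H8O6 = 0.002706 x 176.12 = 0.4765 g.
% purity = 0.4765 / 2.3963 x 100 = 19.9%.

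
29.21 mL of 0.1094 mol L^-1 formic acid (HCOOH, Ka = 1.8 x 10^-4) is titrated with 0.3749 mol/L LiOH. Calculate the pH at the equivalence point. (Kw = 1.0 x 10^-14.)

8.34

n(HCOOH) = 0.1094 x 0.02921 = 0.003196 mol; V(LiOH) at equivalence = 0.003196/0.3749 = 0.008524 L.
At equivalence all the acid is converted to HCOO-; total volume = 0.02921 + 0.008524 = 0.03773 L, so [HCOO-] = 0.003196/0.03773 = 0.08469 M.
Kb = Kw/Ka = 1.0e-14 / 1.8 x 10^-4 = 5.56e-11.
[OH^-] = sqrt(Kb x [HCOO-]) = sqrt(5.56e-11 x 0.08469) = 2.17e-6 M.
pOH = 5.66, so pH = 14.00 - 5.66 = 8.34.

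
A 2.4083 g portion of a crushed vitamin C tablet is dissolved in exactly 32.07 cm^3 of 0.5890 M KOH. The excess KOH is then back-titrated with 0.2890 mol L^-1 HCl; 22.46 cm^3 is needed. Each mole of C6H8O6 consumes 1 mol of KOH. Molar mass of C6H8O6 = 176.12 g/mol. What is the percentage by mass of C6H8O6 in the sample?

90.7%

Total n(KOH) added = 0.5890 x 0.03207 = 0.01889 mol.
n(HCl) used = 0.2890 x 0.02246 = 0.006491 mol, which equals the excess n(KOH).
So n(KOH) consumed by the sample = 0.01889 - 0.006491 = 0.01240 mol.
n(C6H8O6) = 0.01240 / 1 = 0.01240 mol.
mass C6H8O6 = 0.01240 x 176.12 = 2.184 g, so %C6H8O6 = 2.184/2.4083 x 100 = 90.7%.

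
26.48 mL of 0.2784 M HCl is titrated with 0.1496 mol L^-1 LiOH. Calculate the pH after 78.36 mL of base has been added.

12.62

n(acid) = 0.2784 x 0.02648 = 0.007372 mol; n(LiOH) added = 0.1496 x 0.07836 = 0.01172 mol.
Base is in excess by 0.01172 - 0.007372 = 0.004351 mol in a total volume of 0.1048 L.
[OH^-] = 0.004351/0.1048 = 0.04150 M, so pOH = 1.38 and pH = 14.00 - 1.38 = 12.62.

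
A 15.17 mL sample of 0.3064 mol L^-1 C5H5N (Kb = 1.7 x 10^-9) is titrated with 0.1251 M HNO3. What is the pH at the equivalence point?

3.14

n(C5H5N) = 0.3064 x 0.01517 = 0.004648 mol; V(HNO3) at equivalence = 0.004648/0.1251 = 0.03715 L.
At equivalence the base is fully converted to C5H5NH+; total volume = 0.05232 L, so [C5H5NH+] = 0.004648/0.05232 = 0.08883 M.
Ka(C5H5NH+) = Kw/Kb = 1.0e-14 / 1.7 x 10^-9 = 5.88e-6.
[H^+] = sqrt(Ka x [C5H5NH+]) = sqrt(5.88e-6 x 0.08883) = 0.000723 M.
pH = -log(0.000723) = 3.14.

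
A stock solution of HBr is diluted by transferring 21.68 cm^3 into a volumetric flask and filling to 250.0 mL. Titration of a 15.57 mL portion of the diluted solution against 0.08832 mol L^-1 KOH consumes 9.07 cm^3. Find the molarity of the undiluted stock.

n(KOH) = 0.08832 x 0.009070 = 0.0008011 mol.
n(HBr) in the aliquot = 0.0008011 mol.
[diluted HBr] = 0.0008011 / 0.01557 = 0.05145 M.
Dilution factor = 250.0/21.68 = 11.53, so [stock] = 0.05145 x 11.53 = 0.593 M.

0.593 M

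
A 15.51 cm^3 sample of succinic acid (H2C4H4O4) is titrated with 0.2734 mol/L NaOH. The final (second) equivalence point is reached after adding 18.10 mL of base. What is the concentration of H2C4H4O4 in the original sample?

n(NaOH) = 0.2734 x 0.01810 = 0.004949 mol.
At the final (second) equivalence point, 2 mol OH^- react per mol H2C4H4O4, so n(H2C4H4O4) = 0.004949 / 2 = 0.002474 mol.
[H2C4H4O4] = 0.002474 / 0.01551 L = 0.160 M.

0.160 M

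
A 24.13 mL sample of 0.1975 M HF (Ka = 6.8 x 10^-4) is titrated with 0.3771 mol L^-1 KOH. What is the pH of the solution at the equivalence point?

8.14

n(HF) = 0.1975 x 0.02413 = 0.004766 mol; V(KOH) at equivalence = 0.004766/0.3771 = 0.01264 L.
At equivalence all the acid is converted to F-; total volume = 0.02413 + 0.01264 = 0.03677 L, so [F-] = 0.004766/0.03677 = 0.1296 M.
Kb = Kw/Ka = 1.0e-14 / 6.8 x 10^-4 = 1.47e-11.
[OH^-] = sqrt(Kb x [F-]) = sqrt(1.47e-11 x 0.1296) = 1.38e-6 M.
pOH = 5.86, so pH = 14.00 - 5.86 = 8.14.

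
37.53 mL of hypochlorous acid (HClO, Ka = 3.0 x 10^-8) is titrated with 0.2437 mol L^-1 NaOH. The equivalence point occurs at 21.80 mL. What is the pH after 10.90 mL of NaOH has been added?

10.90 mL is exactly half the equivalence volume (21.80/2), i.e. the half-equivalence point.
There, n(HA) = n(A^-), so pH = pKa = -log(3.0 x 10^-8) = 7.52.

7.52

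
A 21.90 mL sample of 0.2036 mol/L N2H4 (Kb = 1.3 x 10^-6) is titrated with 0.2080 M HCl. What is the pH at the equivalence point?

4.55

n(N2H4) = 0.2036 x 0.02190 = 0.004459 mol; V(HCl) at equivalence = 0.004459/0.2080 = 0.02144 L.
At equivalence the base is fully converted to N2H5+; total volume = 0.04334 L, so [N2H5+] = 0.004459/0.04334 = 0.1029 M.
Ka(N2H5+) = Kw/Kb = 1.0e-14 / 1.3 x 10^-6 = 7.69e-9.
[H^+] = sqrt(Ka x [N2H5+]) = sqrt(7.69e-9 x 0.1029) = 2.81e-5 M.
pH = -log(2.81e-5) = 4.55.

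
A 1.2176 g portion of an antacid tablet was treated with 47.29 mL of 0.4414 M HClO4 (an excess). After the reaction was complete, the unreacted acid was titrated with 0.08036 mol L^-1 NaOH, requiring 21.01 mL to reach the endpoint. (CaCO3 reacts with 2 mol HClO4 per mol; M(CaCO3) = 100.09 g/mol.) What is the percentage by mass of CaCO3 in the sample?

78.9%

Total n(HClO4) added = 0.4414 x 0.04729 = 0.02087 mol.
n(NaOH) used = 0.08036 x 0.02101 = 0.001688 mol, which equals the excess n(HClO4).
So n(HClO4) consumed by the sample = 0.02087 - 0.001688 = 0.01919 mol.
n(CaCO3) = 0.01919 / 2 = 0.009593 mol.
mass CaCO3 = 0.009593 x 100.09 = 0.9601 g, so %CaCO3 = 0.9601/1.2176 x 100 = 78.9%.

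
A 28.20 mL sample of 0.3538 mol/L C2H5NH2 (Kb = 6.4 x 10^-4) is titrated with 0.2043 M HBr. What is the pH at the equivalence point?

n(C2H5NH2) = 0.3538 x 0.02820 = 0.009977 mol; V(HBr) at equivalence = 0.009977/0.2043 = 0.04884 L.
At equivalence the base is fully converted to C2H5NH3+; total volume = 0.07704 L, so [C2H5NH3+] = 0.009977/0.07704 = 0.1295 M.
Ka(C2H5NH3+) = Kw/Kb = 1.0e-14 / 6.4 x 10^-4 = 1.56e-11.
[H^+] = sqrt(Ka x [C2H5NH3+]) = sqrt(1.56e-11 x 0.1295) = 1.42e-6 M.
pH = -log(1.42e-6) = 5.85.

5.85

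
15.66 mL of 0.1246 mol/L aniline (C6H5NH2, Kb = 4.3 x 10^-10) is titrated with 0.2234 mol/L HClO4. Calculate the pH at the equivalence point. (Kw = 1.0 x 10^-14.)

2.87

n(C6H5NH2) = 0.1246 x 0.01566 = 0.001951 mol; V(HClO4) at equivalence = 0.001951/0.2234 = 0.008734 L.
At equivalence the base is fully converted to C6H5NH3+; total volume = 0.02439 L, so [C6H5NH3+] = 0.001951/0.02439 = 0.07999 M.
Ka(C6H5NH3+) = Kw/Kb = 1.0e-14 / 4.3 x 10^-10 = 2.33e-5.
[H^+] = sqrt(Ka x [C6H5NH3+]) = sqrt(2.33e-5 x 0.07999) = 0.00136 M.
pH = -log(0.00136) = 2.87.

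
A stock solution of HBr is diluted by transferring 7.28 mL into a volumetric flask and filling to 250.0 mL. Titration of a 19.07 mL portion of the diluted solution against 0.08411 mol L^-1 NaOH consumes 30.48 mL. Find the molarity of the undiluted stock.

4.62 M

n(NaOH) = 0.08411 x 0.03048 = 0.002564 mol.
n(HBr) in the aliquot = 0.002564 mol.
[diluted HBr] = 0.002564 / 0.01907 = 0.1344 M.
Dilution factor = 250.0/7.280 = 34.34, so [stock] = 0.1344 x 34.34 = 4.62 M.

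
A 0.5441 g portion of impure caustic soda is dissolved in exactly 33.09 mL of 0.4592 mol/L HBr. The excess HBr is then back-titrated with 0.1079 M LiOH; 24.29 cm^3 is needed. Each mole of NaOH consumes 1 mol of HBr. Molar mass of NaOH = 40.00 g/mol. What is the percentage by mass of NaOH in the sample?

Total n(HBr) added = 0.4592 x 0.03309 = 0.01519 mol.
n(LiOH) used = 0.1079 x 0.02429 = 0.002621 mol, which equals the excess n(HBr).
So n(HBr) consumed by the sample = 0.01519 - 0.002621 = 0.01257 mol.
n(NaOH) = 0.01257 / 1 = 0.01257 mol.
mass NaOH = 0.01257 x 40.00 = 0.5030 g, so %NaOH = 0.5030/0.5441 x 100 = 92.4%.

92.4%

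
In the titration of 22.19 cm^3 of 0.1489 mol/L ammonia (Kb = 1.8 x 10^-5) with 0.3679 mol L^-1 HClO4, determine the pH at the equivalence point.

5.11

n(NH3) = 0.1489 x 0.02219 = 0.003304 mol; V(HClO4) at equivalence = 0.003304/0.3679 = 0.008981 L.
At equivalence the base is fully converted to NH4+; total volume = 0.03117 L, so [NH4+] = 0.003304/0.03117 = 0.1060 M.
Ka(NH4+) = Kw/Kb = 1.0e-14 / 1.8 x 10^-5 = 5.56e-10.
[H^+] = sqrt(Ka x [NH4+]) = sqrt(5.56e-10 x 0.1060) = 7.67e-6 M.
pH = -log(7.67e-6) = 5.11.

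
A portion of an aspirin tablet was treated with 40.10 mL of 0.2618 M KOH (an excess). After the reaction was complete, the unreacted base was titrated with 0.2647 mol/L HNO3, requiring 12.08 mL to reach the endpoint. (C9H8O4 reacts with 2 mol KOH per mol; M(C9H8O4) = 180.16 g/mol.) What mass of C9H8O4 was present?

0.658 g

Total n(KOH) added = 0.2618 x 0.04010 = 0.01050 mol.
n(HNO3) used = 0.2647 x 0.01208 = 0.003198 mol, which equals the excess n(KOH).
So n(KOH) consumed by the sample = 0.01050 - 0.003198 = 0.007301 mol.
n(C9H8O4) = 0.007301 / 2 = 0.003650 mol.
mass = 0.003650 mol x 180.16 g/mol = 0.658 g.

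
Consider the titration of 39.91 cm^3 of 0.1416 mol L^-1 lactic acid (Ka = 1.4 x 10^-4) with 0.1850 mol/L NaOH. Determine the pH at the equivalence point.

8.38

n(HC3H5O3) = 0.1416 x 0.03991 = 0.005651 mol; V(NaOH) at equivalence = 0.005651/0.1850 = 0.03055 L.
At equivalence all the acid is converted to C3H5O3-; total volume = 0.03991 + 0.03055 = 0.07046 L, so [C3H5O3-] = 0.005651/0.07046 = 0.08021 M.
Kb = Kw/Ka = 1.0e-14 / 1.4 x 10^-4 = 7.14e-11.
[OH^-] = sqrt(Kb x [C3H5O3-]) = sqrt(7.14e-11 x 0.08021) = 2.39e-6 M.
pOH = 5.62, so pH = 14.00 - 5.62 = 8.38.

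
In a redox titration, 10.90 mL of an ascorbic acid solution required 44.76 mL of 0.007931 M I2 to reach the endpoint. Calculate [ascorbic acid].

n(I2) = 0.007931 x 0.04476 = 0.0003550 mol.
From the balanced equation, 1 mol I2 reacts with 1 mol ascorbic acid, so n(ascorbic acid) = 0.0003550 x 1/1 = 0.0003550 mol.
[ascorbic acid] = 0.0003550 / 0.01090 L = 0.0326 M.

0.0326 M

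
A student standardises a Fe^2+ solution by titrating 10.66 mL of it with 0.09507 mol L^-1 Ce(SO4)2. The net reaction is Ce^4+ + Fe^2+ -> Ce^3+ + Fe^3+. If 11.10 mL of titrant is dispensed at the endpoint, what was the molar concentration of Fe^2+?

n(Ce(SO4)2) = 0.09507 x 0.01110 = 0.001055 mol.
From the balanced equation, 1 mol Ce(SO4)2 reacts with 1 mol Fe^2+, so n(Fe^2+) = 0.001055 x 1/1 = 0.001055 mol.
[Fe^2+] = 0.001055 / 0.01066 L = 0.0990 M.

0.0990 M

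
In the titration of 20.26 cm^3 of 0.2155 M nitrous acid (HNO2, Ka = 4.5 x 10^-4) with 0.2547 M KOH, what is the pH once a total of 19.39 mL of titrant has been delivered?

n(acid) = 0.2155 x 0.02026 = 0.004366 mol; n(KOH) added = 0.2547 x 0.01939 = 0.004939 mol.
Base is in excess by 0.004939 - 0.004366 = 0.0005726 mol in a total volume of 0.03965 L.
[OH^-] = 0.0005726/0.03965 = 0.01444 M, so pOH = 1.84 and pH = 14.00 - 1.84 = 12.16.

12.16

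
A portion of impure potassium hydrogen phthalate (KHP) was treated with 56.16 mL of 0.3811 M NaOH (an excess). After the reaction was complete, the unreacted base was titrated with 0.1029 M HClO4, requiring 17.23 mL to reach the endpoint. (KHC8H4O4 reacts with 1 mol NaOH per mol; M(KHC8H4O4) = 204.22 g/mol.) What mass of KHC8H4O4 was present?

Total n(NaOH) added = 0.3811 x 0.05616 = 0.02140 mol.
n(HClO4) used = 0.1029 x 0.01723 = 0.001773 mol, which equals the excess n(NaOH).
So n(NaOH) consumed by the sample = 0.02140 - 0.001773 = 0.01963 mol.
n(KHC8H4O4) = 0.01963 / 1 = 0.01963 mol.
mass = 0.01963 mol x 204.22 g/mol = 4.01 g.

4.01 g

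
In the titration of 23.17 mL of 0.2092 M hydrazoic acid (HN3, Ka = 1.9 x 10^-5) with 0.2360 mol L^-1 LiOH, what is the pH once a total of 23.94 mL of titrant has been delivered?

12.23

n(acid) = 0.2092 x 0.02317 = 0.004847 mol; n(LiOH) added = 0.2360 x 0.02394 = 0.005650 mol.
Base is in excess by 0.005650 - 0.004847 = 0.0008027 mol in a total volume of 0.04711 L.
[OH^-] = 0.0008027/0.04711 = 0.01704 M, so pOH = 1.77 and pH = 14.00 - 1.77 = 12.23.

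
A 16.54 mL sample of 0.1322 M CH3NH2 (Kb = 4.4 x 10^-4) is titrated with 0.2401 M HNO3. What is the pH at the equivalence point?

5.86

n(CH3NH2) = 0.1322 x 0.01654 = 0.002187 mol; V(HNO3) at equivalence = 0.002187/0.2401 = 0.009107 L.
At equivalence the base is fully converted to CH3NH3+; total volume = 0.02565 L, so [CH3NH3+] = 0.002187/0.02565 = 0.08526 M.
Ka(CH3NH3+) = Kw/Kb = 1.0e-14 / 4.4 x 10^-4 = 2.27e-11.
[H^+] = sqrt(Ka x [CH3NH3+]) = sqrt(2.27e-11 x 0.08526) = 1.39e-6 M.
pH = -log(1.39e-6) = 5.86.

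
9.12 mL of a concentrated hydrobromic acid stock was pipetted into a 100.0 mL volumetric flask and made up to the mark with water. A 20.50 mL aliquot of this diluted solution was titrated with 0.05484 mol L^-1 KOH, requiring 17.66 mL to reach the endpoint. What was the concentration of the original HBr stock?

n(KOH) = 0.05484 x 0.01766 = 0.0009685 mol.
n(HBr) in the aliquot = 0.0009685 mol.
[diluted HBr] = 0.0009685 / 0.02050 = 0.04724 M.
Dilution factor = 100.0/9.120 = 10.96, so [stock] = 0.04724 x 10.96 = 0.518 M.

0.518 M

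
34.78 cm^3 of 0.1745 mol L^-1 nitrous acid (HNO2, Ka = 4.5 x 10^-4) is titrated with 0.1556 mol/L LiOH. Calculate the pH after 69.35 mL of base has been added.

12.66

n(acid) = 0.1745 x 0.03478 = 0.006069 mol; n(LiOH) added = 0.1556 x 0.06935 = 0.01079 mol.
Base is in excess by 0.01079 - 0.006069 = 0.004722 mol in a total volume of 0.1041 L.
[OH^-] = 0.004722/0.1041 = 0.04534 M, so pOH = 1.34 and pH = 14.00 - 1.34 = 12.66.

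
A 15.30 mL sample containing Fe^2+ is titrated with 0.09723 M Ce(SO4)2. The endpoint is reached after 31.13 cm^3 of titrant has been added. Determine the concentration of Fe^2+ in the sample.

n(Ce(SO4)2) = 0.09723 x 0.03113 = 0.003027 mol.
From the balanced equation, 1 mol Ce(SO4)2 reacts with 1 mol Fe^2+, so n(Fe^2+) = 0.003027 x 1/1 = 0.003027 mol.
[Fe^2+] = 0.003027 / 0.01530 L = 0.198 M.

0.198 M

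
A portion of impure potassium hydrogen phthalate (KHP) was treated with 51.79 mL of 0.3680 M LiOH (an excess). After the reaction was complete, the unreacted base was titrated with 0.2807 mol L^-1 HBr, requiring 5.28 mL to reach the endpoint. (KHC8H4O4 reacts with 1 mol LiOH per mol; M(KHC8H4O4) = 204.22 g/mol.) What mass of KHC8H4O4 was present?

Total n(LiOH) added = 0.3680 x 0.05179 = 0.01906 mol.
n(HBr) used = 0.2807 x 0.005280 = 0.001482 mol, which equals the excess n(LiOH).
So n(LiOH) consumed by the sample = 0.01906 - 0.001482 = 0.01758 mol.
n(KHC8H4O4) = 0.01758 / 1 = 0.01758 mol.
mass = 0.01758 mol x 204.22 g/mol = 3.59 g.

3.59 g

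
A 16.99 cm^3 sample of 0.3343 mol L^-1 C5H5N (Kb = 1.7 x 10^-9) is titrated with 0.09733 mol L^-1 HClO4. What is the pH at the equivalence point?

n(C5H5N) = 0.3343 x 0.01699 = 0.005680 mol; V(HClO4) at equivalence = 0.005680/0.09733 = 0.05836 L.
At equivalence the base is fully converted to C5H5NH+; total volume = 0.07535 L, so [C5H5NH+] = 0.005680/0.07535 = 0.07538 M.
Ka(C5H5NH+) = Kw/Kb = 1.0e-14 / 1.7 x 10^-9 = 5.88e-6.
[H^+] = sqrt(Ka x [C5H5NH+]) = sqrt(5.88e-6 x 0.07538) = 0.000666 M.
pH = -log(0.000666) = 3.18.

3.18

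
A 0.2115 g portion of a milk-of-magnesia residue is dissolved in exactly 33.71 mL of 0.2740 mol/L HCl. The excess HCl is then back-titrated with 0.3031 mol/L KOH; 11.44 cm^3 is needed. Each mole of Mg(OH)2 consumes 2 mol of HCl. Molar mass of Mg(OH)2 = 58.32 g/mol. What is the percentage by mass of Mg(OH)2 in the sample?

Total n(HCl) added = 0.2740 x 0.03371 = 0.009237 mol.
n(KOH) used = 0.3031 x 0.01144 = 0.003467 mol, which equals the excess n(HCl).
So n(HCl) consumed by the sample = 0.009237 - 0.003467 = 0.005769 mol.
n(Mg(OH)2) = 0.005769 / 2 = 0.002885 mol.
mass Mg(OH)2 = 0.002885 x 58.32 = 0.1682 g, so %Mg(OH)2 = 0.1682/0.2115 x 100 = 79.5%.

79.5%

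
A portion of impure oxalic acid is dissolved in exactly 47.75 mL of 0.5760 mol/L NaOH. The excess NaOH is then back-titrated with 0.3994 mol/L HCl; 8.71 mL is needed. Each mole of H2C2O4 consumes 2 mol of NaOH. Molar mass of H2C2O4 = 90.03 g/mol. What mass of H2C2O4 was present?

1.08 g

Total n(NaOH) added = 0.5760 x 0.04775 = 0.02750 mol.
n(HCl) used = 0.3994 x 0.008710 = 0.003479 mol, which equals the excess n(NaOH).
So n(NaOH) consumed by the sample = 0.02750 - 0.003479 = 0.02403 mol.
n(H2C2O4) = 0.02403 / 2 = 0.01201 mol.
mass = 0.01201 mol x 90.03 g/mol = 1.08 g.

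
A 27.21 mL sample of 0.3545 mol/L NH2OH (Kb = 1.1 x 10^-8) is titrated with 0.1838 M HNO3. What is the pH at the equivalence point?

3.48

n(NH2OH) = 0.3545 x 0.02721 = 0.009646 mol; V(HNO3) at equivalence = 0.009646/0.1838 = 0.05248 L.
At equivalence the base is fully converted to NH3OH+; total volume = 0.07969 L, so [NH3OH+] = 0.009646/0.07969 = 0.1210 M.
Ka(NH3OH+) = Kw/Kb = 1.0e-14 / 1.1 x 10^-8 = 9.09e-7.
[H^+] = sqrt(Ka x [NH3OH+]) = sqrt(9.09e-7 x 0.1210) = 0.000332 M.
pH = -log(0.000332) = 3.48.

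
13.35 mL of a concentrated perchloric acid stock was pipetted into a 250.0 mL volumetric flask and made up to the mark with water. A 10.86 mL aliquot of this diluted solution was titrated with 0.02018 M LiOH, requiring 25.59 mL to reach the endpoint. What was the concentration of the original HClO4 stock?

0.890 M

n(LiOH) = 0.02018 x 0.02559 = 0.0005164 mol.
n(HClO4) in the aliquot = 0.0005164 mol.
[diluted HClO4] = 0.0005164 / 0.01086 = 0.04755 M.
Dilution factor = 250.0/13.35 = 18.73, so [stock] = 0.04755 x 18.73 = 0.890 M.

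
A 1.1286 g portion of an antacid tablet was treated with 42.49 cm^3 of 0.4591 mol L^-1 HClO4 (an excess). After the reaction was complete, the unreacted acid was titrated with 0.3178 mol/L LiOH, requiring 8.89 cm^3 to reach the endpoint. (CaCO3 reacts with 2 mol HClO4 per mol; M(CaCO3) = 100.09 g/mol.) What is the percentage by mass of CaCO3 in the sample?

Total n(HClO4) added = 0.4591 x 0.04249 = 0.01951 mol.
n(LiOH) used = 0.3178 x 0.008890 = 0.002825 mol, which equals the excess n(HClO4).
So n(HClO4) consumed by the sample = 0.01951 - 0.002825 = 0.01668 mol.
n(CaCO3) = 0.01668 / 2 = 0.008341 mol.
mass CaCO3 = 0.008341 x 100.09 = 0.8348 g, so %CaCO3 = 0.8348/1.1286 x 100 = 74.0%.

74.0%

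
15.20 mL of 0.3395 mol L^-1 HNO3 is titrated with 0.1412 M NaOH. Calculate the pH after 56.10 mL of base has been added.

n(acid) = 0.3395 x 0.01520 = 0.005160 mol; n(NaOH) added = 0.1412 x 0.05610 = 0.007921 mol.
Base is in excess by 0.007921 - 0.005160 = 0.002761 mol in a total volume of 0.07130 L.
[OH^-] = 0.002761/0.07130 = 0.03872 M, so pOH = 1.41 and pH = 14.00 - 1.41 = 12.59.

12.59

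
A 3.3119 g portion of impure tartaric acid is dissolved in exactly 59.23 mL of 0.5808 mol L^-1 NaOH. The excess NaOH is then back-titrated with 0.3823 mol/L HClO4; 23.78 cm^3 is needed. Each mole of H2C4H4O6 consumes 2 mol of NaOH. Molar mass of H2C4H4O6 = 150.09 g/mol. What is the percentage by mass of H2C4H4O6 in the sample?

57.3%

Total n(NaOH) added = 0.5808 x 0.05923 = 0.03440 mol.
n(HClO4) used = 0.3823 x 0.02378 = 0.009091 mol, which equals the excess n(NaOH).
So n(NaOH) consumed by the sample = 0.03440 - 0.009091 = 0.02531 mol.
n(H2C4H4O6) = 0.02531 / 2 = 0.01265 mol.
mass H2C4H4O6 = 0.01265 x 150.09 = 1.899 g, so %H2C4H4O6 = 1.899/3.3119 x 100 = 57.3%.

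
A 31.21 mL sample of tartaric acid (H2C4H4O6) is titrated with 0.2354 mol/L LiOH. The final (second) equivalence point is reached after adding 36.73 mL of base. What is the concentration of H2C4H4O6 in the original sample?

0.139 M

n(LiOH) = 0.2354 x 0.03673 = 0.008646 mol.
At the final (second) equivalence point, 2 mol OH^- react per mol H2C4H4O6, so n(H2C4H4O6) = 0.008646 / 2 = 0.004323 mol.
[H2C4H4O6] = 0.004323 / 0.03121 L = 0.139 M.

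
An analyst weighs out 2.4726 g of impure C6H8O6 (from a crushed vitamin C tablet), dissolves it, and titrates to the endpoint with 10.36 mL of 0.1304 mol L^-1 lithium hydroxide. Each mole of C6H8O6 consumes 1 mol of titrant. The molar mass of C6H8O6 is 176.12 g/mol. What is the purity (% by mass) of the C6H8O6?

n(LiOH) = 0.1304 x 0.01036 = 0.001351 mol.
n(C6H8O6) = 0.001351 / 1 = 0.001351 mol.
mass of C6H8O6 = 0.001351 x 176.12 = 0.2379 g.
% purity = 0.2379 / 2.4726 x 100 = 9.62%.

9.62%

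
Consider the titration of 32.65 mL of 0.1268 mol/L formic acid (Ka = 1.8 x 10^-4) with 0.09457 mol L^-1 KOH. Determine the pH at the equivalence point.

n(HCOOH) = 0.1268 x 0.03265 = 0.004140 mol; V(KOH) at equivalence = 0.004140/0.09457 = 0.04378 L.
At equivalence all the acid is converted to HCOO-; total volume = 0.03265 + 0.04378 = 0.07643 L, so [HCOO-] = 0.004140/0.07643 = 0.05417 M.
Kb = Kw/Ka = 1.0e-14 / 1.8 x 10^-4 = 5.56e-11.
[OH^-] = sqrt(Kb x [HCOO-]) = sqrt(5.56e-11 x 0.05417) = 1.73e-6 M.
pOH = 5.76, so pH = 14.00 - 5.76 = 8.24.

8.24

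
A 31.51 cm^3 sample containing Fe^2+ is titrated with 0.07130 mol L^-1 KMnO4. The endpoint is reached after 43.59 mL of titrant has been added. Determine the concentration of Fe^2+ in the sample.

n(KMnO4) = 0.07130 x 0.04359 = 0.003108 mol.
From the balanced equation, 1 mol KMnO4 reacts with 5 mol Fe^2+, so n(Fe^2+) = 0.003108 x 5/1 = 0.01554 mol.
[Fe^2+] = 0.01554 / 0.03151 L = 0.493 M.

0.493 M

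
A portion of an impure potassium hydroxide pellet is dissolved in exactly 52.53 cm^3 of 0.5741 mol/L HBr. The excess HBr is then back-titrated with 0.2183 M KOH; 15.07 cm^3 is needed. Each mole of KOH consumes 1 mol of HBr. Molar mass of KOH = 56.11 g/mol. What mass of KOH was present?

Total n(HBr) added = 0.5741 x 0.05253 = 0.03016 mol.
n(KOH) used = 0.2183 x 0.01507 = 0.003290 mol, which equals the excess n(HBr).
So n(HBr) consumed by the sample = 0.03016 - 0.003290 = 0.02687 mol.
n(KOH) = 0.02687 / 1 = 0.02687 mol.
mass = 0.02687 mol x 56.11 g/mol = 1.51 g.

1.51 g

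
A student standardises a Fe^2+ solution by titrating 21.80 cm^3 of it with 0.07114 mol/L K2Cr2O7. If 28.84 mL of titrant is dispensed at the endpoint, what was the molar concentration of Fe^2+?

0.565 M

n(K2Cr2O7) = 0.07114 x 0.02884 = 0.002052 mol.
From the balanced equation, 1 mol K2Cr2O7 reacts with 6 mol Fe^2+, so n(Fe^2+) = 0.002052 x 6/1 = 0.01231 mol.
[Fe^2+] = 0.01231 / 0.02180 L = 0.565 M.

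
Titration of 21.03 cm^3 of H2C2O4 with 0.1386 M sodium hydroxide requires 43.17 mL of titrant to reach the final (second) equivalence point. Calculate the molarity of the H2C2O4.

n(NaOH) = 0.1386 x 0.04317 = 0.005983 mol.
At the final (second) equivalence point, 2 mol OH^- react per mol H2C2O4, so n(H2C2O4) = 0.005983 / 2 = 0.002992 mol.
[H2C2O4] = 0.002992 / 0.02103 L = 0.142 M.

0.142 M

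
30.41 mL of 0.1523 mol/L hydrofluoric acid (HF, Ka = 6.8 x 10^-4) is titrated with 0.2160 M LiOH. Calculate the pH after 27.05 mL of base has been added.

12.32

n(acid) = 0.1523 x 0.03041 = 0.004631 mol; n(LiOH) added = 0.2160 x 0.02705 = 0.005843 mol.
Base is in excess by 0.005843 - 0.004631 = 0.001211 mol in a total volume of 0.05746 L.
[OH^-] = 0.001211/0.05746 = 0.02108 M, so pOH = 1.68 and pH = 14.00 - 1.68 = 12.32.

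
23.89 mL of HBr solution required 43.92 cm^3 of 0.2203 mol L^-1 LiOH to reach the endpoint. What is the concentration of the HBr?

0.405 M

n(LiOH) delivered = 0.2203 x 0.04392 = 0.009676 mol.
For a 1:1 reaction, n(HBr) = 0.009676 mol.
[HBr] = 0.009676 mol / 0.02389 L = 0.405 M.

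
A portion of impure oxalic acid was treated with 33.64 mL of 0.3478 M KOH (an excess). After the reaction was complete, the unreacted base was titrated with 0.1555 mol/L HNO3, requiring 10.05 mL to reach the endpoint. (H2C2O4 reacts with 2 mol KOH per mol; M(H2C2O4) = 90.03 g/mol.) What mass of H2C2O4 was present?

0.456 g

Total n(KOH) added = 0.3478 x 0.03364 = 0.01170 mol.
n(HNO3) used = 0.1555 x 0.01005 = 0.001563 mol, which equals the excess n(KOH).
So n(KOH) consumed by the sample = 0.01170 - 0.001563 = 0.01014 mol.
n(H2C2O4) = 0.01014 / 2 = 0.005069 mol.
mass = 0.005069 mol x 90.03 g/mol = 0.456 g.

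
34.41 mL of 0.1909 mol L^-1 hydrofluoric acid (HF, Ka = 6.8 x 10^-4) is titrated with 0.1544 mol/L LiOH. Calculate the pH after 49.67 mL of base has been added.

12.12

n(acid) = 0.1909 x 0.03441 = 0.006569 mol; n(LiOH) added = 0.1544 x 0.04967 = 0.007669 mol.
Base is in excess by 0.007669 - 0.006569 = 0.001100 mol in a total volume of 0.08408 L.
[OH^-] = 0.001100/0.08408 = 0.01308 M, so pOH = 1.88 and pH = 14.00 - 1.88 = 12.12.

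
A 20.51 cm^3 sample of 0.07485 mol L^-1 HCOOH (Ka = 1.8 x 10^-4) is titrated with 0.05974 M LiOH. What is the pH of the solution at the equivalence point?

8.13

n(HCOOH) = 0.07485 x 0.02051 = 0.001535 mol; V(LiOH) at equivalence = 0.001535/0.05974 = 0.02570 L.
At equivalence all the acid is converted to HCOO-; total volume = 0.02051 + 0.02570 = 0.04621 L, so [HCOO-] = 0.001535/0.04621 = 0.03322 M.
Kb = Kw/Ka = 1.0e-14 / 1.8 x 10^-4 = 5.56e-11.
[OH^-] = sqrt(Kb x [HCOO-]) = sqrt(5.56e-11 x 0.03322) = 1.36e-6 M.
pOH = 5.87, so pH = 14.00 - 5.87 = 8.13.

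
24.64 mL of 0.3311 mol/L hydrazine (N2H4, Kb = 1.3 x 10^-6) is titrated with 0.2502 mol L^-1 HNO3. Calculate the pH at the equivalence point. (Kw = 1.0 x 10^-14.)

4.48

n(N2H4) = 0.3311 x 0.02464 = 0.008158 mol; V(HNO3) at equivalence = 0.008158/0.2502 = 0.03261 L.
At equivalence the base is fully converted to N2H5+; total volume = 0.05725 L, so [N2H5+] = 0.008158/0.05725 = 0.1425 M.
Ka(N2H5+) = Kw/Kb = 1.0e-14 / 1.3 x 10^-6 = 7.69e-9.
[H^+] = sqrt(Ka x [N2H5+]) = sqrt(7.69e-9 x 0.1425) = 3.31e-5 M.
pH = -log(3.31e-5) = 4.48.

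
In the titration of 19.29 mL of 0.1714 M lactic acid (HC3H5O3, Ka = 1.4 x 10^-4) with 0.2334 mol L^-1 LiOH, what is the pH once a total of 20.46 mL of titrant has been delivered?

12.57

n(acid) = 0.1714 x 0.01929 = 0.003306 mol; n(LiOH) added = 0.2334 x 0.02046 = 0.004775 mol.
Base is in excess by 0.004775 - 0.003306 = 0.001469 mol in a total volume of 0.03975 L.
[OH^-] = 0.001469/0.03975 = 0.03696 M, so pOH = 1.43 and pH = 14.00 - 1.43 = 12.57.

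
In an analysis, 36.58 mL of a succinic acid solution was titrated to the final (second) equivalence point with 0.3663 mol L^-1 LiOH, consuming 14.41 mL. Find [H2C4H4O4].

0.0721 M

n(LiOH) = 0.3663 x 0.01441 = 0.005278 mol.
At the final (second) equivalence point, 2 mol OH^- react per mol H2C4H4O4, so n(H2C4H4O4) = 0.005278 / 2 = 0.002639 mol.
[H2C4H4O4] = 0.002639 / 0.03658 L = 0.0721 M.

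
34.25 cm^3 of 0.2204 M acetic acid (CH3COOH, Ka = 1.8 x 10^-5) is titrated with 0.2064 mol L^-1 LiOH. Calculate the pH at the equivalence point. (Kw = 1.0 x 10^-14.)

8.89

n(CH3COOH) = 0.2204 x 0.03425 = 0.007549 mol; V(LiOH) at equivalence = 0.007549/0.2064 = 0.03657 L.
At equivalence all the acid is converted to CH3COO-; total volume = 0.03425 + 0.03657 = 0.07082 L, so [CH3COO-] = 0.007549/0.07082 = 0.1066 M.
Kb = Kw/Ka = 1.0e-14 / 1.8 x 10^-5 = 5.56e-10.
[OH^-] = sqrt(Kb x [CH3COO-]) = sqrt(5.56e-10 x 0.1066) = 7.70e-6 M.
pOH = 5.11, so pH = 14.00 - 5.11 = 8.89.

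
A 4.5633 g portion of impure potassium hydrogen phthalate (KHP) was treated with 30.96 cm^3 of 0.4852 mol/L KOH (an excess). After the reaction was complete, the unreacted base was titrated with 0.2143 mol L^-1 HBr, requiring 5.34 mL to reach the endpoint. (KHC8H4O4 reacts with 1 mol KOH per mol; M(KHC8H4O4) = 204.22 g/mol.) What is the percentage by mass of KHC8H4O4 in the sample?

62.1%

Total n(KOH) added = 0.4852 x 0.03096 = 0.01502 mol.
n(HBr) used = 0.2143 x 0.005340 = 0.001144 mol, which equals the excess n(KOH).
So n(KOH) consumed by the sample = 0.01502 - 0.001144 = 0.01388 mol.
n(KHC8H4O4) = 0.01388 / 1 = 0.01388 mol.
mass KHC8H4O4 = 0.01388 x 204.22 = 2.834 g, so %KHC8H4O4 = 2.834/4.5633 x 100 = 62.1%.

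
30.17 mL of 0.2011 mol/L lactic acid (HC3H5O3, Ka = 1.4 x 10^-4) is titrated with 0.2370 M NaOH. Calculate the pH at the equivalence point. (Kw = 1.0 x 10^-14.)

8.45

n(HC3H5O3) = 0.2011 x 0.03017 = 0.006067 mol; V(NaOH) at equivalence = 0.006067/0.2370 = 0.02560 L.
At equivalence all the acid is converted to C3H5O3-; total volume = 0.03017 + 0.02560 = 0.05577 L, so [C3H5O3-] = 0.006067/0.05577 = 0.1088 M.
Kb = Kw/Ka = 1.0e-14 / 1.4 x 10^-4 = 7.14e-11.
[OH^-] = sqrt(Kb x [C3H5O3-]) = sqrt(7.14e-11 x 0.1088) = 2.79e-6 M.
pOH = 5.55, so pH = 14.00 - 5.55 = 8.45.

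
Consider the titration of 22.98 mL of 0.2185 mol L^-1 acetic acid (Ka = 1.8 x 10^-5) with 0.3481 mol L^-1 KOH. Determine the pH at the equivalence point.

n(CH3COOH) = 0.2185 x 0.02298 = 0.005021 mol; V(KOH) at equivalence = 0.005021/0.3481 = 0.01442 L.
At equivalence all the acid is converted to CH3COO-; total volume = 0.02298 + 0.01442 = 0.03740 L, so [CH3COO-] = 0.005021/0.03740 = 0.1342 M.
Kb = Kw/Ka = 1.0e-14 / 1.8 x 10^-5 = 5.56e-10.
[OH^-] = sqrt(Kb x [CH3COO-]) = sqrt(5.56e-10 x 0.1342) = 8.64e-6 M.
pOH = 5.06, so pH = 14.00 - 5.06 = 8.94.

8.94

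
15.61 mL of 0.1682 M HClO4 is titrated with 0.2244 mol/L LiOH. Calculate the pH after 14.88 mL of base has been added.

n(acid) = 0.1682 x 0.01561 = 0.002626 mol; n(LiOH) added = 0.2244 x 0.01488 = 0.003339 mol.
Base is in excess by 0.003339 - 0.002626 = 0.0007135 mol in a total volume of 0.03049 L.
[OH^-] = 0.0007135/0.03049 = 0.02340 M, so pOH = 1.63 and pH = 14.00 - 1.63 = 12.37.

12.37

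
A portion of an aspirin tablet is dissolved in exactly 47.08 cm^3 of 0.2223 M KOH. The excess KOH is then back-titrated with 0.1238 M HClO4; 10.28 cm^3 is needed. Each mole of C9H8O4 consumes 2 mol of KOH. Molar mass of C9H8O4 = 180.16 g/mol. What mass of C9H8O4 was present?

Total n(KOH) added = 0.2223 x 0.04708 = 0.01047 mol.
n(HClO4) used = 0.1238 x 0.01028 = 0.001273 mol, which equals the excess n(KOH).
So n(KOH) consumed by the sample = 0.01047 - 0.001273 = 0.009193 mol.
n(C9H8O4) = 0.009193 / 2 = 0.004597 mol.
mass = 0.004597 mol x 180.16 g/mol = 0.828 g.

0.828 g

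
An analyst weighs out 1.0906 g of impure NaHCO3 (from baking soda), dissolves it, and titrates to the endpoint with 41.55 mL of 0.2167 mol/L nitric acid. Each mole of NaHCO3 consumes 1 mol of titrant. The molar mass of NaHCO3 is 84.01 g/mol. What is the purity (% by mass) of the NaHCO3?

69.4%

n(HNO3) = 0.2167 x 0.04155 = 0.009004 mol.
n(NaHCO3) = 0.009004 / 1 = 0.009004 mol.
mass of NaHCO3 = 0.009004 x 84.01 = 0.7564 g.
% purity = 0.7564 / 1.0906 x 100 = 69.4%.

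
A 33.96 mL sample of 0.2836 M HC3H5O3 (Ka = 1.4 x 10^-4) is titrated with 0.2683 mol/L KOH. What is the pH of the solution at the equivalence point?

n(HC3H5O3) = 0.2836 x 0.03396 = 0.009631 mol; V(KOH) at equivalence = 0.009631/0.2683 = 0.03590 L.
At equivalence all the acid is converted to C3H5O3-; total volume = 0.03396 + 0.03590 = 0.06986 L, so [C3H5O3-] = 0.009631/0.06986 = 0.1379 M.
Kb = Kw/Ka = 1.0e-14 / 1.4 x 10^-4 = 7.14e-11.
[OH^-] = sqrt(Kb x [C3H5O3-]) = sqrt(7.14e-11 x 0.1379) = 3.14e-6 M.
pOH = 5.50, so pH = 14.00 - 5.50 = 8.50.

8.50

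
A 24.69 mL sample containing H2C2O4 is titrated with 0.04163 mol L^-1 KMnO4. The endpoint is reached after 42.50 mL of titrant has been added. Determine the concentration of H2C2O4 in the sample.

n(KMnO4) = 0.04163 x 0.04250 = 0.001769 mol.
From the balanced equation, 2 mol KMnO4 reacts with 5 mol H2C2O4, so n(H2C2O4) = 0.001769 x 5/2 = 0.004423 mol.
[H2C2O4] = 0.004423 / 0.02469 L = 0.179 M.

0.179 M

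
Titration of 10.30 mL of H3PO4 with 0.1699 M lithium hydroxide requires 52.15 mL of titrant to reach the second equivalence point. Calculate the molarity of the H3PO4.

0.430 M

n(LiOH) = 0.1699 x 0.05215 = 0.008860 mol.
At the second equivalence point, 2 mol OH^- react per mol H3PO4, so n(H3PO4) = 0.008860 / 2 = 0.004430 mol.
[H3PO4] = 0.004430 / 0.01030 L = 0.430 M.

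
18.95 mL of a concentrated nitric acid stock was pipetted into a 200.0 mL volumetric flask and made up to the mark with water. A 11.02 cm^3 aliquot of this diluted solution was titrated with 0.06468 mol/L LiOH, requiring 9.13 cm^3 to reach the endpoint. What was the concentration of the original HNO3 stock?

n(LiOH) = 0.06468 x 0.009130 = 0.0005905 mol.
n(HNO3) in the aliquot = 0.0005905 mol.
[diluted HNO3] = 0.0005905 / 0.01102 = 0.05359 M.
Dilution factor = 200.0/18.95 = 10.55, so [stock] = 0.05359 x 10.55 = 0.566 M.

0.566 M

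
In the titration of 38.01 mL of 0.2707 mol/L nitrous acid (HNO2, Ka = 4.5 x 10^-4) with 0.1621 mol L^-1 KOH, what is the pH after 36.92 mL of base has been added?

Initial n(HNO2) = 0.2707 x 0.03801 = 0.01029 mol.
n(KOH) added = 0.1621 x 0.03692 = 0.005985 mol, converting that many moles of HNO2 to NO2-.
Remaining n(HNO2) = 0.004305 mol; n(NO2-) = 0.005985 mol.
By Henderson-Hasselbalch, pH = pKa + log([A^-]/[HA]) = 3.35 + log(0.005985/0.004305) = 3.35 + (+0.14) = 3.49.

3.49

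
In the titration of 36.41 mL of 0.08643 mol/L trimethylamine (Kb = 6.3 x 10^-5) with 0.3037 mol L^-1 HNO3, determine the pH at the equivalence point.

5.49

n((CH3)3N) = 0.08643 x 0.03641 = 0.003147 mol; V(HNO3) at equivalence = 0.003147/0.3037 = 0.01036 L.
At equivalence the base is fully converted to (CH3)3NH+; total volume = 0.04677 L, so [(CH3)3NH+] = 0.003147/0.04677 = 0.06728 M.
Ka((CH3)3NH+) = Kw/Kb = 1.0e-14 / 6.3 x 10^-5 = 1.59e-10.
[H^+] = sqrt(Ka x [(CH3)3NH+]) = sqrt(1.59e-10 x 0.06728) = 3.27e-6 M.
pH = -log(3.27e-6) = 5.49.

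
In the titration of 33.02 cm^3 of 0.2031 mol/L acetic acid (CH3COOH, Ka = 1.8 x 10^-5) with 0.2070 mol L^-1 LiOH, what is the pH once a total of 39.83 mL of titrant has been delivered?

n(acid) = 0.2031 x 0.03302 = 0.006706 mol; n(LiOH) added = 0.2070 x 0.03983 = 0.008245 mol.
Base is in excess by 0.008245 - 0.006706 = 0.001538 mol in a total volume of 0.07285 L.
[OH^-] = 0.001538/0.07285 = 0.02112 M, so pOH = 1.68 and pH = 14.00 - 1.68 = 12.32.

12.32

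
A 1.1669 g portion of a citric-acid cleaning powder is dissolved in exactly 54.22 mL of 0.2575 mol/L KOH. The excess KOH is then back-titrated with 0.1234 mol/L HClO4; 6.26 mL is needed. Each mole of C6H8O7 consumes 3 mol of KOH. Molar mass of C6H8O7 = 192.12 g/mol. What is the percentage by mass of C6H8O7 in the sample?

72.4%

Total n(KOH) added = 0.2575 x 0.05422 = 0.01396 mol.
n(HClO4) used = 0.1234 x 0.006260 = 0.0007725 mol, which equals the excess n(KOH).
So n(KOH) consumed by the sample = 0.01396 - 0.0007725 = 0.01319 mol.
n(C6H8O7) = 0.01319 / 3 = 0.004396 mol.
mass C6H8O7 = 0.004396 x 192.12 = 0.8446 g, so %C6H8O7 = 0.8446/1.1669 x 100 = 72.4%.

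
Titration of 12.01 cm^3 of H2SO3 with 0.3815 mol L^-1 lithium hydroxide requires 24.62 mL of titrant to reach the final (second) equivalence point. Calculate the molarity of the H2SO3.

0.391 M

n(LiOH) = 0.3815 x 0.02462 = 0.009393 mol.
At the final (second) equivalence point, 2 mol OH^- react per mol H2SO3, so n(H2SO3) = 0.009393 / 2 = 0.004696 mol.
[H2SO3] = 0.004696 / 0.01201 L = 0.391 M.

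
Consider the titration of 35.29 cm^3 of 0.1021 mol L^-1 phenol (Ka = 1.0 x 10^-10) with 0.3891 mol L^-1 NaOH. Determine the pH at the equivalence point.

11.45

n(C6H5OH) = 0.1021 x 0.03529 = 0.003603 mol; V(NaOH) at equivalence = 0.003603/0.3891 = 0.009260 L.
At equivalence all the acid is converted to C6H5O-; total volume = 0.03529 + 0.009260 = 0.04455 L, so [C6H5O-] = 0.003603/0.04455 = 0.08088 M.
Kb = Kw/Ka = 1.0e-14 / 1.0 x 10^-10 = 0.000100.
[OH^-] = sqrt(Kb x [C6H5O-]) = sqrt(0.000100 x 0.08088) = 0.00284 M.
pOH = 2.55, so pH = 14.00 - 2.55 = 11.45.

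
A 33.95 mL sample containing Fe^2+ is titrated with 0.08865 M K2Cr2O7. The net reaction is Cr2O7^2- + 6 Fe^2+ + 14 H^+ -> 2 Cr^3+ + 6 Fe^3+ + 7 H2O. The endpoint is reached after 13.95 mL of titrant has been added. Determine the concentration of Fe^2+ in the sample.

0.219 M

n(K2Cr2O7) = 0.08865 x 0.01395 = 0.001237 mol.
From the balanced equation, 1 mol K2Cr2O7 reacts with 6 mol Fe^2+, so n(Fe^2+) = 0.001237 x 6/1 = 0.007420 mol.
[Fe^2+] = 0.007420 / 0.03395 L = 0.219 M.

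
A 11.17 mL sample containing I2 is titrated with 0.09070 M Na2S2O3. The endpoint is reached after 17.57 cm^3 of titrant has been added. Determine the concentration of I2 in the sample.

n(Na2S2O3) = 0.09070 x 0.01757 = 0.001594 mol.
From the balanced equation, 2 mol Na2S2O3 reacts with 1 mol I2, so n(I2) = 0.001594 x 1/2 = 0.0007968 mol.
[I2] = 0.0007968 / 0.01117 L = 0.0713 M.

0.0713 M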